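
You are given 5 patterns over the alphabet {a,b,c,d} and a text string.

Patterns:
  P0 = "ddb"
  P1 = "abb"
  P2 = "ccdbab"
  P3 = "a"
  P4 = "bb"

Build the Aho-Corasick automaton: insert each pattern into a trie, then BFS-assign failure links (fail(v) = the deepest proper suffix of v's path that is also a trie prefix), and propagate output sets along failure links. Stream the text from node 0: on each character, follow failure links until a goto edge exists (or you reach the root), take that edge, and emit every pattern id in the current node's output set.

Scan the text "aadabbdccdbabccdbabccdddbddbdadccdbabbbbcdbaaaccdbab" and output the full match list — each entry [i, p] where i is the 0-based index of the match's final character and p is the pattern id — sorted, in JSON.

Build:
Trie (insert patterns):
  0='ε' goto a→4 b→13 c→7 d→1
  1='d' goto d→2
  2='dd' goto b→3
  3='ddb' goto ·  [P0 ends]
  4='a' goto b→5  [P3 ends]
  5='ab' goto b→6
  6='abb' goto ·  [P1 ends]
  7='c' goto c→8
  8='cc' goto d→9
  9='ccd' goto b→10
  10='ccdb' goto a→11
  11='ccdba' goto b→12
  12='ccdbab' goto ·  [P2 ends]
  13='b' goto b→14
  14='bb' goto ·  [P4 ends]

BFS fail/out derivation:
  fail(1) 'd': from fail(0)=0 chase 'd': 0 ⇒ 0;  out=∅∪out(0)=∅
  fail(4) 'a': from fail(0)=0 chase 'a': 0 ⇒ 0;  out={3}∪out(0)={3}
  fail(7) 'c': from fail(0)=0 chase 'c': 0 ⇒ 0;  out=∅∪out(0)=∅
  fail(13) 'b': from fail(0)=0 chase 'b': 0 ⇒ 0;  out=∅∪out(0)=∅
  fail(2) 'dd': from fail(1)=0 chase 'd': 0 ⇒ 1;  out=∅∪out(1)=∅
  fail(5) 'ab': from fail(4)=0 chase 'b': 0 ⇒ 13;  out=∅∪out(13)=∅
  fail(8) 'cc': from fail(7)=0 chase 'c': 0 ⇒ 7;  out=∅∪out(7)=∅
  fail(14) 'bb': from fail(13)=0 chase 'b': 0 ⇒ 13;  out={4}∪out(13)={4}
  fail(3) 'ddb': from fail(2)=1 chase 'b': 1→0 ⇒ 13;  out={0}∪out(13)={0}
  fail(6) 'abb': from fail(5)=13 chase 'b': 13 ⇒ 14;  out={1}∪out(14)={1,4}
  fail(9) 'ccd': from fail(8)=7 chase 'd': 7→0 ⇒ 1;  out=∅∪out(1)=∅
  fail(10) 'ccdb': from fail(9)=1 chase 'b': 1→0 ⇒ 13;  out=∅∪out(13)=∅
  fail(11) 'ccdba': from fail(10)=13 chase 'a': 13→0 ⇒ 4;  out=∅∪out(4)={3}
  fail(12) 'ccdbab': from fail(11)=4 chase 'b': 4 ⇒ 5;  out={2}∪out(5)={2}

Scan:
pos 0 'a': at 4  → match P3@[0:0]
pos 1 'a': at 4 (via fail)  → match P3@[1:1]
pos 2 'd': at 1 (via fail)
pos 3 'a': at 4 (via fail)  → match P3@[3:3]
pos 4 'b': at 5
pos 5 'b': at 6  → match P1@[3:5],P4@[4:5]
pos 6 'd': at 1 (via fail)
pos 7 'c': at 7 (via fail)
pos 8 'c': at 8
pos 9 'd': at 9
pos 10 'b': at 10
pos 11 'a': at 11  → match P3@[11:11]
pos 12 'b': at 12  → match P2@[7:12]
pos 13 'c': at 7 (via fail)
pos 14 'c': at 8
pos 15 'd': at 9
pos 16 'b': at 10
pos 17 'a': at 11  → match P3@[17:17]
pos 18 'b': at 12  → match P2@[13:18]
pos 19 'c': at 7 (via fail)
pos 20 'c': at 8
pos 21 'd': at 9
pos 22 'd': at 2 (via fail)
pos 23 'd': at 2 (via fail)
pos 24 'b': at 3  → match P0@[22:24]
pos 25 'd': at 1 (via fail)
pos 26 'd': at 2
pos 27 'b': at 3  → match P0@[25:27]
pos 28 'd': at 1 (via fail)
pos 29 'a': at 4 (via fail)  → match P3@[29:29]
pos 30 'd': at 1 (via fail)
pos 31 'c': at 7 (via fail)
pos 32 'c': at 8
pos 33 'd': at 9
pos 34 'b': at 10
pos 35 'a': at 11  → match P3@[35:35]
pos 36 'b': at 12  → match P2@[31:36]
pos 37 'b': at 6 (via fail)  → match P1@[35:37],P4@[36:37]
pos 38 'b': at 14 (via fail)  → match P4@[37:38]
pos 39 'b': at 14 (via fail)  → match P4@[38:39]
pos 40 'c': at 7 (via fail)
pos 41 'd': at 1 (via fail)
pos 42 'b': at 13 (via fail)
pos 43 'a': at 4 (via fail)  → match P3@[43:43]
pos 44 'a': at 4 (via fail)  → match P3@[44:44]
pos 45 'a': at 4 (via fail)  → match P3@[45:45]
pos 46 'c': at 7 (via fail)
pos 47 'c': at 8
pos 48 'd': at 9
pos 49 'b': at 10
pos 50 'a': at 11  → match P3@[50:50]
pos 51 'b': at 12  → match P2@[46:51]

Result: [[0,3],[1,3],[3,3],[5,1],[5,4],[11,3],[12,2],[17,3],[18,2],[24,0],[27,0],[29,3],[35,3],[36,2],[37,1],[37,4],[38,4],[39,4],[43,3],[44,3],[45,3],[50,3],[51,2]]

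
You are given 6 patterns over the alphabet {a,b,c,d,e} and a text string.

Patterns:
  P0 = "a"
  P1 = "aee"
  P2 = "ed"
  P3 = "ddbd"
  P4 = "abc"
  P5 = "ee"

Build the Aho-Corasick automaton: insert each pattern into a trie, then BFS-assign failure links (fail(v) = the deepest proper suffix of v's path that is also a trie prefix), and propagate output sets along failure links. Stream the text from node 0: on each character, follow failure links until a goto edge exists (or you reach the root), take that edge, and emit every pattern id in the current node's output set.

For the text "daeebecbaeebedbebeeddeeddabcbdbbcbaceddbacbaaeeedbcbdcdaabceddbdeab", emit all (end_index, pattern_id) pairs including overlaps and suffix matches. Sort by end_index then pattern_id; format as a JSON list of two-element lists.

Construct AC machine:
Trie nodes:
  n0 'ε': a→1 d→6 e→4
  n1 'a': b→10 e→2  [P0 ends]
  n2 'ae': e→3
  n3 'aee': ·  [P1 ends]
  n4 'e': d→5 e→12
  n5 'ed': ·  [P2 ends]
  n6 'd': d→7
  n7 'dd': b→8
  n8 'ddb': d→9
  n9 'ddbd': ·  [P3 ends]
  n10 'ab': c→11
  n11 'abc': ·  [P4 ends]
  n12 'ee': ·  [P5 ends]

Failure links (BFS by depth):
  fail(1) 'a': from fail(0)=0 chase 'a': 0 ⇒ 0;  out={0}∪out(0)={0}
  fail(4) 'e': from fail(0)=0 chase 'e': 0 ⇒ 0;  out=∅∪out(0)=∅
  fail(6) 'd': from fail(0)=0 chase 'd': 0 ⇒ 0;  out=∅∪out(0)=∅
  fail(2) 'ae': from fail(1)=0 chase 'e': 0 ⇒ 4;  out=∅∪out(4)=∅
  fail(5) 'ed': from fail(4)=0 chase 'd': 0 ⇒ 6;  out={2}∪out(6)={2}
  fail(7) 'dd': from fail(6)=0 chase 'd': 0 ⇒ 6;  out=∅∪out(6)=∅
  fail(10) 'ab': from fail(1)=0 chase 'b': 0 ⇒ 0;  out=∅∪out(0)=∅
  fail(12) 'ee': from fail(4)=0 chase 'e': 0 ⇒ 4;  out={5}∪out(4)={5}
  fail(3) 'aee': from fail(2)=4 chase 'e': 4 ⇒ 12;  out={1}∪out(12)={1,5}
  fail(8) 'ddb': from fail(7)=6 chase 'b': 6→0 ⇒ 0;  out=∅∪out(0)=∅
  fail(11) 'abc': from fail(10)=0 chase 'c': 0 ⇒ 0;  out={4}∪out(0)={4}
  fail(9) 'ddbd': from fail(8)=0 chase 'd': 0 ⇒ 6;  out={3}∪out(6)={3}

Text stream:
i=0 'd': node 0→6
i=1 'a': node 6→1 (fail-walked)  ** P0@[1:1]
i=2 'e': node 1→2
i=3 'e': node 2→3  ** P1@[1:3],P5@[2:3]
i=4 'b': node 3→0 (fail-walked)
i=5 'e': node 0→4
i=6 'c': node 4→0 (fail-walked)
i=7 'b': node 0→0
i=8 'a': node 0→1  ** P0@[8:8]
i=9 'e': node 1→2
i=10 'e': node 2→3  ** P1@[8:10],P5@[9:10]
i=11 'b': node 3→0 (fail-walked)
i=12 'e': node 0→4
i=13 'd': node 4→5  ** P2@[12:13]
i=14 'b': node 5→0 (fail-walked)
i=15 'e': node 0→4
i=16 'b': node 4→0 (fail-walked)
i=17 'e': node 0→4
i=18 'e': node 4→12  ** P5@[17:18]
i=19 'd': node 12→5 (fail-walked)  ** P2@[18:19]
i=20 'd': node 5→7 (fail-walked)
i=21 'e': node 7→4 (fail-walked)
i=22 'e': node 4→12  ** P5@[21:22]
i=23 'd': node 12→5 (fail-walked)  ** P2@[22:23]
i=24 'd': node 5→7 (fail-walked)
i=25 'a': node 7→1 (fail-walked)  ** P0@[25:25]
i=26 'b': node 1→10
i=27 'c': node 10→11  ** P4@[25:27]
i=28 'b': node 11→0 (fail-walked)
i=29 'd': node 0→6
i=30 'b': node 6→0 (fail-walked)
i=31 'b': node 0→0
i=32 'c': node 0→0
i=33 'b': node 0→0
i=34 'a': node 0→1  ** P0@[34:34]
i=35 'c': node 1→0 (fail-walked)
i=36 'e': node 0→4
i=37 'd': node 4→5  ** P2@[36:37]
i=38 'd': node 5→7 (fail-walked)
i=39 'b': node 7→8
i=40 'a': node 8→1 (fail-walked)  ** P0@[40:40]
i=41 'c': node 1→0 (fail-walked)
i=42 'b': node 0→0
i=43 'a': node 0→1  ** P0@[43:43]
i=44 'a': node 1→1 (fail-walked)  ** P0@[44:44]
i=45 'e': node 1→2
i=46 'e': node 2→3  ** P1@[44:46],P5@[45:46]
i=47 'e': node 3→12 (fail-walked)  ** P5@[46:47]
i=48 'd': node 12→5 (fail-walked)  ** P2@[47:48]
i=49 'b': node 5→0 (fail-walked)
i=50 'c': node 0→0
i=51 'b': node 0→0
i=52 'd': node 0→6
i=53 'c': node 6→0 (fail-walked)
i=54 'd': node 0→6
i=55 'a': node 6→1 (fail-walked)  ** P0@[55:55]
i=56 'a': node 1→1 (fail-walked)  ** P0@[56:56]
i=57 'b': node 1→10
i=58 'c': node 10→11  ** P4@[56:58]
i=59 'e': node 11→4 (fail-walked)
i=60 'd': node 4→5  ** P2@[59:60]
i=61 'd': node 5→7 (fail-walked)
i=62 'b': node 7→8
i=63 'd': node 8→9  ** P3@[60:63]
i=64 'e': node 9→4 (fail-walked)
i=65 'a': node 4→1 (fail-walked)  ** P0@[65:65]
i=66 'b': node 1→10

Matches: [[1,0],[3,1],[3,5],[8,0],[10,1],[10,5],[13,2],[18,5],[19,2],[22,5],[23,2],[25,0],[27,4],[34,0],[37,2],[40,0],[43,0],[44,0],[46,1],[46,5],[47,5],[48,2],[55,0],[56,0],[58,4],[60,2],[63,3],[65,0]]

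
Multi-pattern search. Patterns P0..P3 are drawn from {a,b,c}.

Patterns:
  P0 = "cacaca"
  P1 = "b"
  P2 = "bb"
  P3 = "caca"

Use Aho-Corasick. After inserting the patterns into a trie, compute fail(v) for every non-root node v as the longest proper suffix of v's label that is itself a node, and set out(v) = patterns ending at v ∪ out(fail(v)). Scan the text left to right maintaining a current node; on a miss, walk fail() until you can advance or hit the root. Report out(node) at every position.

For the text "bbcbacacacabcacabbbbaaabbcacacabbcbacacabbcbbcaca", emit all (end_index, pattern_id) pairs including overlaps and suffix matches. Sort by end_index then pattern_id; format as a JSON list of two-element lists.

Construct AC machine:
Trie nodes:
  n0 'ε': b→7 c→1
  n1 'c': a→2
  n2 'ca': c→3
  n3 'cac': a→4
  n4 'caca': c→5  [P3 ends]
  n5 'cacac': a→6
  n6 'cacaca': ·  [P0 ends]
  n7 'b': b→8  [P1 ends]
  n8 'bb': ·  [P2 ends]

BFS fail/out derivation:
  n1('c'): parent n0 fail=0; on 'c' 0 → fail=0;  out ∅∪∅=∅
  n7('b'): parent n0 fail=0; on 'b' 0 → fail=0;  out {1}∪∅={1}
  n2('ca'): parent n1 fail=0; on 'a' 0 → fail=0;  out ∅∪∅=∅
  n8('bb'): parent n7 fail=0; on 'b' 0 → fail=7;  out {2}∪{1}={1,2}
  n3('cac'): parent n2 fail=0; on 'c' 0 → fail=1;  out ∅∪∅=∅
  n4('caca'): parent n3 fail=1; on 'a' 1 → fail=2;  out {3}∪∅={3}
  n5('cacac'): parent n4 fail=2; on 'c' 2 → fail=3;  out ∅∪∅=∅
  n6('cacaca'): parent n5 fail=3; on 'a' 3 → fail=4;  out {0}∪{3}={0,3}

Run:
pos 0 'b': at 7  emit P1@[0:0]
pos 1 'b': at 8  emit P1@[1:1],P2@[0:1]
pos 2 'c': at 1 (via fail)
pos 3 'b': at 7 (via fail)  emit P1@[3:3]
pos 4 'a': at 0 (via fail)
pos 5 'c': at 1
pos 6 'a': at 2
pos 7 'c': at 3
pos 8 'a': at 4  emit P3@[5:8]
pos 9 'c': at 5
pos 10 'a': at 6  emit P0@[5:10],P3@[7:10]
pos 11 'b': at 7 (via fail)  emit P1@[11:11]
pos 12 'c': at 1 (via fail)
pos 13 'a': at 2
pos 14 'c': at 3
pos 15 'a': at 4  emit P3@[12:15]
pos 16 'b': at 7 (via fail)  emit P1@[16:16]
pos 17 'b': at 8  emit P1@[17:17],P2@[16:17]
pos 18 'b': at 8 (via fail)  emit P1@[18:18],P2@[17:18]
pos 19 'b': at 8 (via fail)  emit P1@[19:19],P2@[18:19]
pos 20 'a': at 0 (via fail)
pos 21 'a': at 0
pos 22 'a': at 0
pos 23 'b': at 7  emit P1@[23:23]
pos 24 'b': at 8  emit P1@[24:24],P2@[23:24]
pos 25 'c': at 1 (via fail)
pos 26 'a': at 2
pos 27 'c': at 3
pos 28 'a': at 4  emit P3@[25:28]
pos 29 'c': at 5
pos 30 'a': at 6  emit P0@[25:30],P3@[27:30]
pos 31 'b': at 7 (via fail)  emit P1@[31:31]
pos 32 'b': at 8  emit P1@[32:32],P2@[31:32]
pos 33 'c': at 1 (via fail)
pos 34 'b': at 7 (via fail)  emit P1@[34:34]
pos 35 'a': at 0 (via fail)
pos 36 'c': at 1
pos 37 'a': at 2
pos 38 'c': at 3
pos 39 'a': at 4  emit P3@[36:39]
pos 40 'b': at 7 (via fail)  emit P1@[40:40]
pos 41 'b': at 8  emit P1@[41:41],P2@[40:41]
pos 42 'c': at 1 (via fail)
pos 43 'b': at 7 (via fail)  emit P1@[43:43]
pos 44 'b': at 8  emit P1@[44:44],P2@[43:44]
pos 45 'c': at 1 (via fail)
pos 46 'a': at 2
pos 47 'c': at 3
pos 48 'a': at 4  emit P3@[45:48]

All matches (sorted): [[0,1],[1,1],[1,2],[3,1],[8,3],[10,0],[10,3],[11,1],[15,3],[16,1],[17,1],[17,2],[18,1],[18,2],[19,1],[19,2],[23,1],[24,1],[24,2],[28,3],[30,0],[30,3],[31,1],[32,1],[32,2],[34,1],[39,3],[40,1],[41,1],[41,2],[43,1],[44,1],[44,2],[48,3]]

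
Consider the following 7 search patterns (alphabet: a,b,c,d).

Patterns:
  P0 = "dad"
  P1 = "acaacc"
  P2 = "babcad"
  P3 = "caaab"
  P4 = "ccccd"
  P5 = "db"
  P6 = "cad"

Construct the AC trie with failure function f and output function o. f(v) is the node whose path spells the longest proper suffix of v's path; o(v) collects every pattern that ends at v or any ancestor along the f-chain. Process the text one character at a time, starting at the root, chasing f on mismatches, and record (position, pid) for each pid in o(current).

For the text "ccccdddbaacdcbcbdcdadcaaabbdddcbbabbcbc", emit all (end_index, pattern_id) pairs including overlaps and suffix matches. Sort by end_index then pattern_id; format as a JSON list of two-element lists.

Construct AC machine:
Trie nodes:
  0='ε' goto a→4 b→10 c→16 d→1
  1='d' goto a→2 b→25
  2='da' goto d→3
  3='dad' goto ·  ←P0
  4='a' goto c→5
  5='ac' goto a→6
  6='aca' goto a→7
  7='acaa' goto c→8
  8='acaac' goto c→9
  9='acaacc' goto ·  ←P1
  10='b' goto a→11
  11='ba' goto b→12
  12='bab' goto c→13
  13='babc' goto a→14
  14='babca' goto d→15
  15='babcad' goto ·  ←P2
  16='c' goto a→17 c→21
  17='ca' goto a→18 d→26
  18='caa' goto a→19
  19='caaa' goto b→20
  20='caaab' goto ·  ←P3
  21='cc' goto c→22
  22='ccc' goto c→23
  23='cccc' goto d→24
  24='ccccd' goto ·  ←P4
  25='db' goto ·  ←P5
  26='cad' goto ·  ←P6

Failure links (BFS by depth):
  n1('d'): parent n0 fail=0; on 'd' 0 → fail=0;  out ∅∪∅=∅
  n4('a'): parent n0 fail=0; on 'a' 0 → fail=0;  out ∅∪∅=∅
  n10('b'): parent n0 fail=0; on 'b' 0 → fail=0;  out ∅∪∅=∅
  n16('c'): parent n0 fail=0; on 'c' 0 → fail=0;  out ∅∪∅=∅
  n2('da'): parent n1 fail=0; on 'a' 0 → fail=4;  out ∅∪∅=∅
  n5('ac'): parent n4 fail=0; on 'c' 0 → fail=16;  out ∅∪∅=∅
  n11('ba'): parent n10 fail=0; on 'a' 0 → fail=4;  out ∅∪∅=∅
  n17('ca'): parent n16 fail=0; on 'a' 0 → fail=4;  out ∅∪∅=∅
  n21('cc'): parent n16 fail=0; on 'c' 0 → fail=16;  out ∅∪∅=∅
  n25('db'): parent n1 fail=0; on 'b' 0 → fail=10;  out {5}∪∅={5}
  n3('dad'): parent n2 fail=4; on 'd' 4→0 → fail=1;  out {0}∪∅={0}
  n6('aca'): parent n5 fail=16; on 'a' 16 → fail=17;  out ∅∪∅=∅
  n12('bab'): parent n11 fail=4; on 'b' 4→0 → fail=10;  out ∅∪∅=∅
  n18('caa'): parent n17 fail=4; on 'a' 4→0 → fail=4;  out ∅∪∅=∅
  n22('ccc'): parent n21 fail=16; on 'c' 16 → fail=21;  out ∅∪∅=∅
  n26('cad'): parent n17 fail=4; on 'd' 4→0 → fail=1;  out {6}∪∅={6}
  n7('acaa'): parent n6 fail=17; on 'a' 17 → fail=18;  out ∅∪∅=∅
  n13('babc'): parent n12 fail=10; on 'c' 10→0 → fail=16;  out ∅∪∅=∅
  n19('caaa'): parent n18 fail=4; on 'a' 4→0 → fail=4;  out ∅∪∅=∅
  n23('cccc'): parent n22 fail=21; on 'c' 21 → fail=22;  out ∅∪∅=∅
  n8('acaac'): parent n7 fail=18; on 'c' 18→4 → fail=5;  out ∅∪∅=∅
  n14('babca'): parent n13 fail=16; on 'a' 16 → fail=17;  out ∅∪∅=∅
  n20('caaab'): parent n19 fail=4; on 'b' 4→0 → fail=10;  out {3}∪∅={3}
  n24('ccccd'): parent n23 fail=22; on 'd' 22→21→16→0 → fail=1;  out {4}∪∅={4}
  n9('acaacc'): parent n8 fail=5; on 'c' 5→16 → fail=21;  out {1}∪∅={1}
  n15('babcad'): parent n14 fail=17; on 'd' 17 → fail=26;  out {2}∪{6}={2,6}

Scan:
i=0 'c': node 0→16
i=1 'c': node 16→21
i=2 'c': node 21→22
i=3 'c': node 22→23
i=4 'd': node 23→24  → match P4@[0:4]
i=5 'd': node 24→1 (fail-walked)
i=6 'd': node 1→1 (fail-walked)
i=7 'b': node 1→25  → match P5@[6:7]
i=8 'a': node 25→11 (fail-walked)
i=9 'a': node 11→4 (fail-walked)
i=10 'c': node 4→5
i=11 'd': node 5→1 (fail-walked)
i=12 'c': node 1→16 (fail-walked)
i=13 'b': node 16→10 (fail-walked)
i=14 'c': node 10→16 (fail-walked)
i=15 'b': node 16→10 (fail-walked)
i=16 'd': node 10→1 (fail-walked)
i=17 'c': node 1→16 (fail-walked)
i=18 'd': node 16→1 (fail-walked)
i=19 'a': node 1→2
i=20 'd': node 2→3  → match P0@[18:20]
i=21 'c': node 3→16 (fail-walked)
i=22 'a': node 16→17
i=23 'a': node 17→18
i=24 'a': node 18→19
i=25 'b': node 19→20  → match P3@[21:25]
i=26 'b': node 20→10 (fail-walked)
i=27 'd': node 10→1 (fail-walked)
i=28 'd': node 1→1 (fail-walked)
i=29 'd': node 1→1 (fail-walked)
i=30 'c': node 1→16 (fail-walked)
i=31 'b': node 16→10 (fail-walked)
i=32 'b': node 10→10 (fail-walked)
i=33 'a': node 10→11
i=34 'b': node 11→12
i=35 'b': node 12→10 (fail-walked)
i=36 'c': node 10→16 (fail-walked)
i=37 'b': node 16→10 (fail-walked)
i=38 'c': node 10→16 (fail-walked)

Result: [[4,4],[7,5],[20,0],[25,3]]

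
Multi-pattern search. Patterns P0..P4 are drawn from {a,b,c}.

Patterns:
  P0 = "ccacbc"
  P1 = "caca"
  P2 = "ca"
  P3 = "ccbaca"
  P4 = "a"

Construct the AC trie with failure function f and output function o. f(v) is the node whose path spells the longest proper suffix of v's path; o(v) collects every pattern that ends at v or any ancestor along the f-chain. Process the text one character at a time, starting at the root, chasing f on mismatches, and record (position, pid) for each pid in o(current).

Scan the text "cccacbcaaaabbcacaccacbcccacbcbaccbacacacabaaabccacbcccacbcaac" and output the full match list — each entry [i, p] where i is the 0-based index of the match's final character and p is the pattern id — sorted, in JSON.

Construct AC machine:
Trie (insert patterns):
  n0 'ε': a→14 c→1
  n1 'c': a→7 c→2
  n2 'cc': a→3 b→10
  n3 'cca': c→4
  n4 'ccac': b→5
  n5 'ccacb': c→6
  n6 'ccacbc': ·  ←P0
  n7 'ca': c→8  ←P2
  n8 'cac': a→9
  n9 'caca': ·  ←P1
  n10 'ccb': a→11
  n11 'ccba': c→12
  n12 'ccbac': a→13
  n13 'ccbaca': ·  ←P3
  n14 'a': ·  ←P4

BFS fail/out derivation:
  fail(1) 'c': from fail(0)=0 chase 'c': 0 ⇒ 0;  out=∅∪out(0)=∅
  fail(14) 'a': from fail(0)=0 chase 'a': 0 ⇒ 0;  out={4}∪out(0)={4}
  fail(2) 'cc': from fail(1)=0 chase 'c': 0 ⇒ 1;  out=∅∪out(1)=∅
  fail(7) 'ca': from fail(1)=0 chase 'a': 0 ⇒ 14;  out={2}∪out(14)={2,4}
  fail(3) 'cca': from fail(2)=1 chase 'a': 1 ⇒ 7;  out=∅∪out(7)={2,4}
  fail(8) 'cac': from fail(7)=14 chase 'c': 14→0 ⇒ 1;  out=∅∪out(1)=∅
  fail(10) 'ccb': from fail(2)=1 chase 'b': 1→0 ⇒ 0;  out=∅∪out(0)=∅
  fail(4) 'ccac': from fail(3)=7 chase 'c': 7 ⇒ 8;  out=∅∪out(8)=∅
  fail(9) 'caca': from fail(8)=1 chase 'a': 1 ⇒ 7;  out={1}∪out(7)={1,2,4}
  fail(11) 'ccba': from fail(10)=0 chase 'a': 0 ⇒ 14;  out=∅∪out(14)={4}
  fail(5) 'ccacb': from fail(4)=8 chase 'b': 8→1→0 ⇒ 0;  out=∅∪out(0)=∅
  fail(12) 'ccbac': from fail(11)=14 chase 'c': 14→0 ⇒ 1;  out=∅∪out(1)=∅
  fail(6) 'ccacbc': from fail(5)=0 chase 'c': 0 ⇒ 1;  out={0}∪out(1)={0}
  fail(13) 'ccbaca': from fail(12)=1 chase 'a': 1 ⇒ 7;  out={3}∪out(7)={2,3,4}

Text stream:
[0] read 'c'  n0⇒n1
[1] read 'c'  n1⇒n2
[2] read 'c'  n2⇒n2 ·f
[3] read 'a'  n2⇒n3  emit P2@[2:3],P4@[3:3]
[4] read 'c'  n3⇒n4
[5] read 'b'  n4⇒n5
[6] read 'c'  n5⇒n6  emit P0@[1:6]
[7] read 'a'  n6⇒n7 ·f  emit P2@[6:7],P4@[7:7]
[8] read 'a'  n7⇒n14 ·f  emit P4@[8:8]
[9] read 'a'  n14⇒n14 ·f  emit P4@[9:9]
[10] read 'a'  n14⇒n14 ·f  emit P4@[10:10]
[11] read 'b'  n14⇒n0 ·f
[12] read 'b'  n0⇒n0
[13] read 'c'  n0⇒n1
[14] read 'a'  n1⇒n7  emit P2@[13:14],P4@[14:14]
[15] read 'c'  n7⇒n8
[16] read 'a'  n8⇒n9  emit P1@[13:16],P2@[15:16],P4@[16:16]
[17] read 'c'  n9⇒n8 ·f
[18] read 'c'  n8⇒n2 ·f
[19] read 'a'  n2⇒n3  emit P2@[18:19],P4@[19:19]
[20] read 'c'  n3⇒n4
[21] read 'b'  n4⇒n5
[22] read 'c'  n5⇒n6  emit P0@[17:22]
[23] read 'c'  n6⇒n2 ·f
[24] read 'c'  n2⇒n2 ·f
[25] read 'a'  n2⇒n3  emit P2@[24:25],P4@[25:25]
[26] read 'c'  n3⇒n4
[27] read 'b'  n4⇒n5
[28] read 'c'  n5⇒n6  emit P0@[23:28]
[29] read 'b'  n6⇒n0 ·f
[30] read 'a'  n0⇒n14  emit P4@[30:30]
[31] read 'c'  n14⇒n1 ·f
[32] read 'c'  n1⇒n2
[33] read 'b'  n2⇒n10
[34] read 'a'  n10⇒n11  emit P4@[34:34]
[35] read 'c'  n11⇒n12
[36] read 'a'  n12⇒n13  emit P2@[35:36],P3@[31:36],P4@[36:36]
[37] read 'c'  n13⇒n8 ·f
[38] read 'a'  n8⇒n9  emit P1@[35:38],P2@[37:38],P4@[38:38]
[39] read 'c'  n9⇒n8 ·f
[40] read 'a'  n8⇒n9  emit P1@[37:40],P2@[39:40],P4@[40:40]
[41] read 'b'  n9⇒n0 ·f
[42] read 'a'  n0⇒n14  emit P4@[42:42]
[43] read 'a'  n14⇒n14 ·f  emit P4@[43:43]
[44] read 'a'  n14⇒n14 ·f  emit P4@[44:44]
[45] read 'b'  n14⇒n0 ·f
[46] read 'c'  n0⇒n1
[47] read 'c'  n1⇒n2
[48] read 'a'  n2⇒n3  emit P2@[47:48],P4@[48:48]
[49] read 'c'  n3⇒n4
[50] read 'b'  n4⇒n5
[51] read 'c'  n5⇒n6  emit P0@[46:51]
[52] read 'c'  n6⇒n2 ·f
[53] read 'c'  n2⇒n2 ·f
[54] read 'a'  n2⇒n3  emit P2@[53:54],P4@[54:54]
[55] read 'c'  n3⇒n4
[56] read 'b'  n4⇒n5
[57] read 'c'  n5⇒n6  emit P0@[52:57]
[58] read 'a'  n6⇒n7 ·f  emit P2@[57:58],P4@[58:58]
[59] read 'a'  n7⇒n14 ·f  emit P4@[59:59]
[60] read 'c'  n14⇒n1 ·f

Matches: [[3,2],[3,4],[6,0],[7,2],[7,4],[8,4],[9,4],[10,4],[14,2],[14,4],[16,1],[16,2],[16,4],[19,2],[19,4],[22,0],[25,2],[25,4],[28,0],[30,4],[34,4],[36,2],[36,3],[36,4],[38,1],[38,2],[38,4],[40,1],[40,2],[40,4],[42,4],[43,4],[44,4],[48,2],[48,4],[51,0],[54,2],[54,4],[57,0],[58,2],[58,4],[59,4]]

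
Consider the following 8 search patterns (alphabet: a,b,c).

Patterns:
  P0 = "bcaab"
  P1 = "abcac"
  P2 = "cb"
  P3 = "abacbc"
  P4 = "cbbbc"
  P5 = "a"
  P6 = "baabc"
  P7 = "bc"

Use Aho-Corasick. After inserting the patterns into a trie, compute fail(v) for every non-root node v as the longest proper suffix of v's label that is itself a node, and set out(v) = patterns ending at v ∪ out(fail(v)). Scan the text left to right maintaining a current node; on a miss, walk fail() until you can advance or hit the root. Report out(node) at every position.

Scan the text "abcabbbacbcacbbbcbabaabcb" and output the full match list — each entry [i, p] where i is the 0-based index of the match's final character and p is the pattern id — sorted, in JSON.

Build:
Trie nodes:
  0='ε' goto a→6 b→1 c→11
  1='b' goto a→20 c→2
  2='bc' goto a→3  ←P7
  3='bca' goto a→4
  4='bcaa' goto b→5
  5='bcaab' goto ·  ←P0
  6='a' goto b→7  ←P5
  7='ab' goto a→13 c→8
  8='abc' goto a→9
  9='abca' goto c→10
  10='abcac' goto ·  ←P1
  11='c' goto b→12
  12='cb' goto b→17  ←P2
  13='aba' goto c→14
  14='abac' goto b→15
  15='abacb' goto c→16
  16='abacbc' goto ·  ←P3
  17='cbb' goto b→18
  18='cbbb' goto c→19
  19='cbbbc' goto ·  ←P4
  20='ba' goto a→21
  21='baa' goto b→22
  22='baab' goto c→23
  23='baabc' goto ·  ←P6

BFS fail/out derivation:
  n1('b'): parent n0 fail=0; on 'b' 0 → fail=0;  out ∅∪∅=∅
  n6('a'): parent n0 fail=0; on 'a' 0 → fail=0;  out {5}∪∅={5}
  n11('c'): parent n0 fail=0; on 'c' 0 → fail=0;  out ∅∪∅=∅
  n2('bc'): parent n1 fail=0; on 'c' 0 → fail=11;  out {7}∪∅={7}
  n7('ab'): parent n6 fail=0; on 'b' 0 → fail=1;  out ∅∪∅=∅
  n12('cb'): parent n11 fail=0; on 'b' 0 → fail=1;  out {2}∪∅={2}
  n20('ba'): parent n1 fail=0; on 'a' 0 → fail=6;  out ∅∪{5}={5}
  n3('bca'): parent n2 fail=11; on 'a' 11→0 → fail=6;  out ∅∪{5}={5}
  n8('abc'): parent n7 fail=1; on 'c' 1 → fail=2;  out ∅∪{7}={7}
  n13('aba'): parent n7 fail=1; on 'a' 1 → fail=20;  out ∅∪{5}={5}
  n17('cbb'): parent n12 fail=1; on 'b' 1→0 → fail=1;  out ∅∪∅=∅
  n21('baa'): parent n20 fail=6; on 'a' 6→0 → fail=6;  out ∅∪{5}={5}
  n4('bcaa'): parent n3 fail=6; on 'a' 6→0 → fail=6;  out ∅∪{5}={5}
  n9('abca'): parent n8 fail=2; on 'a' 2 → fail=3;  out ∅∪{5}={5}
  n14('abac'): parent n13 fail=20; on 'c' 20→6→0 → fail=11;  out ∅∪∅=∅
  n18('cbbb'): parent n17 fail=1; on 'b' 1→0 → fail=1;  out ∅∪∅=∅
  n22('baab'): parent n21 fail=6; on 'b' 6 → fail=7;  out ∅∪∅=∅
  n5('bcaab'): parent n4 fail=6; on 'b' 6 → fail=7;  out {0}∪∅={0}
  n10('abcac'): parent n9 fail=3; on 'c' 3→6→0 → fail=11;  out {1}∪∅={1}
  n15('abacb'): parent n14 fail=11; on 'b' 11 → fail=12;  out ∅∪{2}={2}
  n19('cbbbc'): parent n18 fail=1; on 'c' 1 → fail=2;  out {4}∪{7}={4,7}
  n23('baabc'): parent n22 fail=7; on 'c' 7 → fail=8;  out {6}∪{7}={6,7}
  n16('abacbc'): parent n15 fail=12; on 'c' 12→1 → fail=2;  out {3}∪{7}={3,7}

Text stream:
pos 0 'a': at 6  → match P5@[0:0]
pos 1 'b': at 7
pos 2 'c': at 8  → match P7@[1:2]
pos 3 'a': at 9  → match P5@[3:3]
pos 4 'b': at 7 (fail-walked)
pos 5 'b': at 1 (fail-walked)
pos 6 'b': at 1 (fail-walked)
pos 7 'a': at 20  → match P5@[7:7]
pos 8 'c': at 11 (fail-walked)
pos 9 'b': at 12  → match P2@[8:9]
pos 10 'c': at 2 (fail-walked)  → match P7@[9:10]
pos 11 'a': at 3  → match P5@[11:11]
pos 12 'c': at 11 (fail-walked)
pos 13 'b': at 12  → match P2@[12:13]
pos 14 'b': at 17
pos 15 'b': at 18
pos 16 'c': at 19  → match P4@[12:16],P7@[15:16]
pos 17 'b': at 12 (fail-walked)  → match P2@[16:17]
pos 18 'a': at 20 (fail-walked)  → match P5@[18:18]
pos 19 'b': at 7 (fail-walked)
pos 20 'a': at 13  → match P5@[20:20]
pos 21 'a': at 21 (fail-walked)  → match P5@[21:21]
pos 22 'b': at 22
pos 23 'c': at 23  → match P6@[19:23],P7@[22:23]
pos 24 'b': at 12 (fail-walked)  → match P2@[23:24]

Result: [[0,5],[2,7],[3,5],[7,5],[9,2],[10,7],[11,5],[13,2],[16,4],[16,7],[17,2],[18,5],[20,5],[21,5],[23,6],[23,7],[24,2]]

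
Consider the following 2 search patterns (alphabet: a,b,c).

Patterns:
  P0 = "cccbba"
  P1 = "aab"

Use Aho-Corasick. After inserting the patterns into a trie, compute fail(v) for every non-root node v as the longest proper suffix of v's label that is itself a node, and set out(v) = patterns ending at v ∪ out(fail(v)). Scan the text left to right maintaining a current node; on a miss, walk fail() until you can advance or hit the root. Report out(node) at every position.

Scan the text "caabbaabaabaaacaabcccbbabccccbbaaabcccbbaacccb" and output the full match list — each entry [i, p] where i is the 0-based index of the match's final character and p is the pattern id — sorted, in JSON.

Construct AC machine:
Trie nodes:
  n0 'ε': a→7 c→1
  n1 'c': c→2
  n2 'cc': c→3
  n3 'ccc': b→4
  n4 'cccb': b→5
  n5 'cccbb': a→6
  n6 'cccbba': ·  [P0 ends]
  n7 'a': a→8
  n8 'aa': b→9
  n9 'aab': ·  [P1 ends]

BFS fail/out derivation:
  n1('c'): parent n0 fail=0; on 'c' 0 → fail=0;  out ∅∪∅=∅
  n7('a'): parent n0 fail=0; on 'a' 0 → fail=0;  out ∅∪∅=∅
  n2('cc'): parent n1 fail=0; on 'c' 0 → fail=1;  out ∅∪∅=∅
  n8('aa'): parent n7 fail=0; on 'a' 0 → fail=7;  out ∅∪∅=∅
  n3('ccc'): parent n2 fail=1; on 'c' 1 → fail=2;  out ∅∪∅=∅
  n9('aab'): parent n8 fail=7; on 'b' 7→0 → fail=0;  out {1}∪∅={1}
  n4('cccb'): parent n3 fail=2; on 'b' 2→1→0 → fail=0;  out ∅∪∅=∅
  n5('cccbb'): parent n4 fail=0; on 'b' 0 → fail=0;  out ∅∪∅=∅
  n6('cccbba'): parent n5 fail=0; on 'a' 0 → fail=7;  out {0}∪∅={0}

Scan:
i=0 'c': node 0→1
i=1 'a': node 1→7 (via fail)
i=2 'a': node 7→8
i=3 'b': node 8→9  → match P1@[1:3]
i=4 'b': node 9→0 (via fail)
i=5 'a': node 0→7
i=6 'a': node 7→8
i=7 'b': node 8→9  → match P1@[5:7]
i=8 'a': node 9→7 (via fail)
i=9 'a': node 7→8
i=10 'b': node 8→9  → match P1@[8:10]
i=11 'a': node 9→7 (via fail)
i=12 'a': node 7→8
i=13 'a': node 8→8 (via fail)
i=14 'c': node 8→1 (via fail)
i=15 'a': node 1→7 (via fail)
i=16 'a': node 7→8
i=17 'b': node 8→9  → match P1@[15:17]
i=18 'c': node 9→1 (via fail)
i=19 'c': node 1→2
i=20 'c': node 2→3
i=21 'b': node 3→4
i=22 'b': node 4→5
i=23 'a': node 5→6  → match P0@[18:23]
i=24 'b': node 6→0 (via fail)
i=25 'c': node 0→1
i=26 'c': node 1→2
i=27 'c': node 2→3
i=28 'c': node 3→3 (via fail)
i=29 'b': node 3→4
i=30 'b': node 4→5
i=31 'a': node 5→6  → match P0@[26:31]
i=32 'a': node 6→8 (via fail)
i=33 'a': node 8→8 (via fail)
i=34 'b': node 8→9  → match P1@[32:34]
i=35 'c': node 9→1 (via fail)
i=36 'c': node 1→2
i=37 'c': node 2→3
i=38 'b': node 3→4
i=39 'b': node 4→5
i=40 'a': node 5→6  → match P0@[35:40]
i=41 'a': node 6→8 (via fail)
i=42 'c': node 8→1 (via fail)
i=43 'c': node 1→2
i=44 'c': node 2→3
i=45 'b': node 3→4

Result: [[3,1],[7,1],[10,1],[17,1],[23,0],[31,0],[34,1],[40,0]]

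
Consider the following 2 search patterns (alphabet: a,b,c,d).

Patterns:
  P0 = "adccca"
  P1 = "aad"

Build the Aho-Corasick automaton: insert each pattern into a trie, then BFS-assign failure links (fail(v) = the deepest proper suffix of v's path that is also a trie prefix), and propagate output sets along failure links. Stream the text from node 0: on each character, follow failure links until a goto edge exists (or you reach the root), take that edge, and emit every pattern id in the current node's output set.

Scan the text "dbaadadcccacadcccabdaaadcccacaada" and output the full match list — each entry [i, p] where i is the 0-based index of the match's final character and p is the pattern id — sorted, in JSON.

Build:
Trie (insert patterns):
  0='ε' goto a→1
  1='a' goto a→7 d→2
  2='ad' goto c→3
  3='adc' goto c→4
  4='adcc' goto c→5
  5='adccc' goto a→6
  6='adccca' goto ·  [P0 ends]
  7='aa' goto d→8
  8='aad' goto ·  [P1 ends]

BFS fail/out derivation:
  n1('a'): parent n0 fail=0; on 'a' 0 → fail=0;  out ∅∪∅=∅
  n2('ad'): parent n1 fail=0; on 'd' 0 → fail=0;  out ∅∪∅=∅
  n7('aa'): parent n1 fail=0; on 'a' 0 → fail=1;  out ∅∪∅=∅
  n3('adc'): parent n2 fail=0; on 'c' 0 → fail=0;  out ∅∪∅=∅
  n8('aad'): parent n7 fail=1; on 'd' 1 → fail=2;  out {1}∪∅={1}
  n4('adcc'): parent n3 fail=0; on 'c' 0 → fail=0;  out ∅∪∅=∅
  n5('adccc'): parent n4 fail=0; on 'c' 0 → fail=0;  out ∅∪∅=∅
  n6('adccca'): parent n5 fail=0; on 'a' 0 → fail=1;  out {0}∪∅={0}

Run:
pos 0 'd': at 0
pos 1 'b': at 0
pos 2 'a': at 1
pos 3 'a': at 7
pos 4 'd': at 8  ** P1@[2:4]
pos 5 'a': at 1 ·f
pos 6 'd': at 2
pos 7 'c': at 3
pos 8 'c': at 4
pos 9 'c': at 5
pos 10 'a': at 6  ** P0@[5:10]
pos 11 'c': at 0 ·f
pos 12 'a': at 1
pos 13 'd': at 2
pos 14 'c': at 3
pos 15 'c': at 4
pos 16 'c': at 5
pos 17 'a': at 6  ** P0@[12:17]
pos 18 'b': at 0 ·f
pos 19 'd': at 0
pos 20 'a': at 1
pos 21 'a': at 7
pos 22 'a': at 7 ·f
pos 23 'd': at 8  ** P1@[21:23]
pos 24 'c': at 3 ·f
pos 25 'c': at 4
pos 26 'c': at 5
pos 27 'a': at 6  ** P0@[22:27]
pos 28 'c': at 0 ·f
pos 29 'a': at 1
pos 30 'a': at 7
pos 31 'd': at 8  ** P1@[29:31]
pos 32 'a': at 1 ·f

All matches (sorted): [[4,1],[10,0],[17,0],[23,1],[27,0],[31,1]]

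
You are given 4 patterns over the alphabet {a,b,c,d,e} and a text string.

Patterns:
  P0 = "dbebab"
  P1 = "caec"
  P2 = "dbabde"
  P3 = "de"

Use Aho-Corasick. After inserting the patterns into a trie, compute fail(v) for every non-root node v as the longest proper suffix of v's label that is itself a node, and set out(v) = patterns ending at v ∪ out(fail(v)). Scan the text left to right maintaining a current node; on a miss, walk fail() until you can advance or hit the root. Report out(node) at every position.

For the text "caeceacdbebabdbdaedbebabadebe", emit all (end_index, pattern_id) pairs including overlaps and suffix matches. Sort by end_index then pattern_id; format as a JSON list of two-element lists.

Construct AC machine:
Trie nodes:
  n0 'ε': c→7 d→1
  n1 'd': b→2 e→15
  n2 'db': a→11 e→3
  n3 'dbe': b→4
  n4 'dbeb': a→5
  n5 'dbeba': b→6
  n6 'dbebab': ·  [P0 ends]
  n7 'c': a→8
  n8 'ca': e→9
  n9 'cae': c→10
  n10 'caec': ·  [P1 ends]
  n11 'dba': b→12
  n12 'dbab': d→13
  n13 'dbabd': e→14
  n14 'dbabde': ·  [P2 ends]
  n15 'de': ·  [P3 ends]

BFS fail/out derivation:
  n1('d'): parent n0 fail=0; on 'd' 0 → fail=0;  out ∅∪∅=∅
  n7('c'): parent n0 fail=0; on 'c' 0 → fail=0;  out ∅∪∅=∅
  n2('db'): parent n1 fail=0; on 'b' 0 → fail=0;  out ∅∪∅=∅
  n8('ca'): parent n7 fail=0; on 'a' 0 → fail=0;  out ∅∪∅=∅
  n15('de'): parent n1 fail=0; on 'e' 0 → fail=0;  out {3}∪∅={3}
  n3('dbe'): parent n2 fail=0; on 'e' 0 → fail=0;  out ∅∪∅=∅
  n9('cae'): parent n8 fail=0; on 'e' 0 → fail=0;  out ∅∪∅=∅
  n11('dba'): parent n2 fail=0; on 'a' 0 → fail=0;  out ∅∪∅=∅
  n4('dbeb'): parent n3 fail=0; on 'b' 0 → fail=0;  out ∅∪∅=∅
  n10('caec'): parent n9 fail=0; on 'c' 0 → fail=7;  out {1}∪∅={1}
  n12('dbab'): parent n11 fail=0; on 'b' 0 → fail=0;  out ∅∪∅=∅
  n5('dbeba'): parent n4 fail=0; on 'a' 0 → fail=0;  out ∅∪∅=∅
  n13('dbabd'): parent n12 fail=0; on 'd' 0 → fail=1;  out ∅∪∅=∅
  n6('dbebab'): parent n5 fail=0; on 'b' 0 → fail=0;  out {0}∪∅={0}
  n14('dbabde'): parent n13 fail=1; on 'e' 1 → fail=15;  out {2}∪{3}={2,3}

Scan:
[0] read 'c'  n0⇒n7
[1] read 'a'  n7⇒n8
[2] read 'e'  n8⇒n9
[3] read 'c'  n9⇒n10  emit P1@[0:3]
[4] read 'e'  n10⇒n0 (via fail)
[5] read 'a'  n0⇒n0
[6] read 'c'  n0⇒n7
[7] read 'd'  n7⇒n1 (via fail)
[8] read 'b'  n1⇒n2
[9] read 'e'  n2⇒n3
[10] read 'b'  n3⇒n4
[11] read 'a'  n4⇒n5
[12] read 'b'  n5⇒n6  emit P0@[7:12]
[13] read 'd'  n6⇒n1 (via fail)
[14] read 'b'  n1⇒n2
[15] read 'd'  n2⇒n1 (via fail)
[16] read 'a'  n1⇒n0 (via fail)
[17] read 'e'  n0⇒n0
[18] read 'd'  n0⇒n1
[19] read 'b'  n1⇒n2
[20] read 'e'  n2⇒n3
[21] read 'b'  n3⇒n4
[22] read 'a'  n4⇒n5
[23] read 'b'  n5⇒n6  emit P0@[18:23]
[24] read 'a'  n6⇒n0 (via fail)
[25] read 'd'  n0⇒n1
[26] read 'e'  n1⇒n15  emit P3@[25:26]
[27] read 'b'  n15⇒n0 (via fail)
[28] read 'e'  n0⇒n0

Matches: [[3,1],[12,0],[23,0],[26,3]]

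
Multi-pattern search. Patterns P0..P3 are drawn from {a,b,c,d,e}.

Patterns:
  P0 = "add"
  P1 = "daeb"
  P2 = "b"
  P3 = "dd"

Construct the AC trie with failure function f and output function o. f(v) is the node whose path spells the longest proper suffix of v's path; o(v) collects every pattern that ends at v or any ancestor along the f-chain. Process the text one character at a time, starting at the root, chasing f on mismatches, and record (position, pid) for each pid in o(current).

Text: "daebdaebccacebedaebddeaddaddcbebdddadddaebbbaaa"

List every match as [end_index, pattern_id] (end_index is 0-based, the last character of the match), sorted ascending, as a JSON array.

Build:
Trie nodes:
  n0 'ε': a→1 b→8 d→4
  n1 'a': d→2
  n2 'ad': d→3
  n3 'add': ·  [P0 ends]
  n4 'd': a→5 d→9
  n5 'da': e→6
  n6 'dae': b→7
  n7 'daeb': ·  [P1 ends]
  n8 'b': ·  [P2 ends]
  n9 'dd': ·  [P3 ends]

BFS fail/out derivation:
  n1('a'): parent n0 fail=0; on 'a' 0 → fail=0;  out ∅∪∅=∅
  n4('d'): parent n0 fail=0; on 'd' 0 → fail=0;  out ∅∪∅=∅
  n8('b'): parent n0 fail=0; on 'b' 0 → fail=0;  out {2}∪∅={2}
  n2('ad'): parent n1 fail=0; on 'd' 0 → fail=4;  out ∅∪∅=∅
  n5('da'): parent n4 fail=0; on 'a' 0 → fail=1;  out ∅∪∅=∅
  n9('dd'): parent n4 fail=0; on 'd' 0 → fail=4;  out {3}∪∅={3}
  n3('add'): parent n2 fail=4; on 'd' 4 → fail=9;  out {0}∪{3}={0,3}
  n6('dae'): parent n5 fail=1; on 'e' 1→0 → fail=0;  out ∅∪∅=∅
  n7('daeb'): parent n6 fail=0; on 'b' 0 → fail=8;  out {1}∪{2}={1,2}

Text stream:
[0] read 'd'  n0⇒n4
[1] read 'a'  n4⇒n5
[2] read 'e'  n5⇒n6
[3] read 'b'  n6⇒n7  → match P1@[0:3],P2@[3:3]
[4] read 'd'  n7⇒n4 (fail-walked)
[5] read 'a'  n4⇒n5
[6] read 'e'  n5⇒n6
[7] read 'b'  n6⇒n7  → match P1@[4:7],P2@[7:7]
[8] read 'c'  n7⇒n0 (fail-walked)
[9] read 'c'  n0⇒n0
[10] read 'a'  n0⇒n1
[11] read 'c'  n1⇒n0 (fail-walked)
[12] read 'e'  n0⇒n0
[13] read 'b'  n0⇒n8  → match P2@[13:13]
[14] read 'e'  n8⇒n0 (fail-walked)
[15] read 'd'  n0⇒n4
[16] read 'a'  n4⇒n5
[17] read 'e'  n5⇒n6
[18] read 'b'  n6⇒n7  → match P1@[15:18],P2@[18:18]
[19] read 'd'  n7⇒n4 (fail-walked)
[20] read 'd'  n4⇒n9  → match P3@[19:20]
[21] read 'e'  n9⇒n0 (fail-walked)
[22] read 'a'  n0⇒n1
[23] read 'd'  n1⇒n2
[24] read 'd'  n2⇒n3  → match P0@[22:24],P3@[23:24]
[25] read 'a'  n3⇒n5 (fail-walked)
[26] read 'd'  n5⇒n2 (fail-walked)
[27] read 'd'  n2⇒n3  → match P0@[25:27],P3@[26:27]
[28] read 'c'  n3⇒n0 (fail-walked)
[29] read 'b'  n0⇒n8  → match P2@[29:29]
[30] read 'e'  n8⇒n0 (fail-walked)
[31] read 'b'  n0⇒n8  → match P2@[31:31]
[32] read 'd'  n8⇒n4 (fail-walked)
[33] read 'd'  n4⇒n9  → match P3@[32:33]
[34] read 'd'  n9⇒n9 (fail-walked)  → match P3@[33:34]
[35] read 'a'  n9⇒n5 (fail-walked)
[36] read 'd'  n5⇒n2 (fail-walked)
[37] read 'd'  n2⇒n3  → match P0@[35:37],P3@[36:37]
[38] read 'd'  n3⇒n9 (fail-walked)  → match P3@[37:38]
[39] read 'a'  n9⇒n5 (fail-walked)
[40] read 'e'  n5⇒n6
[41] read 'b'  n6⇒n7  → match P1@[38:41],P2@[41:41]
[42] read 'b'  n7⇒n8 (fail-walked)  → match P2@[42:42]
[43] read 'b'  n8⇒n8 (fail-walked)  → match P2@[43:43]
[44] read 'a'  n8⇒n1 (fail-walked)
[45] read 'a'  n1⇒n1 (fail-walked)
[46] read 'a'  n1⇒n1 (fail-walked)

All matches (sorted): [[3,1],[3,2],[7,1],[7,2],[13,2],[18,1],[18,2],[20,3],[24,0],[24,3],[27,0],[27,3],[29,2],[31,2],[33,3],[34,3],[37,0],[37,3],[38,3],[41,1],[41,2],[42,2],[43,2]]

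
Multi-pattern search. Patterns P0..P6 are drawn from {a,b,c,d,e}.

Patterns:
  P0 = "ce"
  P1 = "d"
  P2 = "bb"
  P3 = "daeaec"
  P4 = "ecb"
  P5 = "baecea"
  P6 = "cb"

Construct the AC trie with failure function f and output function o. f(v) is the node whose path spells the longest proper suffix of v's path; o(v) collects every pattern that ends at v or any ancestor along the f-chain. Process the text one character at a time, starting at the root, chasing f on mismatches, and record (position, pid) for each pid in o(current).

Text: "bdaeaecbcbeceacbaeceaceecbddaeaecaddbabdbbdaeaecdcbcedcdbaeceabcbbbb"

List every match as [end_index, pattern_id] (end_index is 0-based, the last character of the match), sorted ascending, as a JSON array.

Build:
Trie (insert patterns):
  0='ε' goto b→4 c→1 d→3 e→11
  1='c' goto b→19 e→2
  2='ce' goto ·  ←P0
  3='d' goto a→6  ←P1
  4='b' goto a→14 b→5
  5='bb' goto ·  ←P2
  6='da' goto e→7
  7='dae' goto a→8
  8='daea' goto e→9
  9='daeae' goto c→10
  10='daeaec' goto ·  ←P3
  11='e' goto c→12
  12='ec' goto b→13
  13='ecb' goto ·  ←P4
  14='ba' goto e→15
  15='bae' goto c→16
  16='baec' goto e→17
  17='baece' goto a→18
  18='baecea' goto ·  ←P5
  19='cb' goto ·  ←P6

BFS fail/out derivation:
  n1('c'): parent n0 fail=0; on 'c' 0 → fail=0;  out ∅∪∅=∅
  n3('d'): parent n0 fail=0; on 'd' 0 → fail=0;  out {1}∪∅={1}
  n4('b'): parent n0 fail=0; on 'b' 0 → fail=0;  out ∅∪∅=∅
  n11('e'): parent n0 fail=0; on 'e' 0 → fail=0;  out ∅∪∅=∅
  n2('ce'): parent n1 fail=0; on 'e' 0 → fail=11;  out {0}∪∅={0}
  n5('bb'): parent n4 fail=0; on 'b' 0 → fail=4;  out {2}∪∅={2}
  n6('da'): parent n3 fail=0; on 'a' 0 → fail=0;  out ∅∪∅=∅
  n12('ec'): parent n11 fail=0; on 'c' 0 → fail=1;  out ∅∪∅=∅
  n14('ba'): parent n4 fail=0; on 'a' 0 → fail=0;  out ∅∪∅=∅
  n19('cb'): parent n1 fail=0; on 'b' 0 → fail=4;  out {6}∪∅={6}
  n7('dae'): parent n6 fail=0; on 'e' 0 → fail=11;  out ∅∪∅=∅
  n13('ecb'): parent n12 fail=1; on 'b' 1 → fail=19;  out {4}∪{6}={4,6}
  n15('bae'): parent n14 fail=0; on 'e' 0 → fail=11;  out ∅∪∅=∅
  n8('daea'): parent n7 fail=11; on 'a' 11→0 → fail=0;  out ∅∪∅=∅
  n16('baec'): parent n15 fail=11; on 'c' 11 → fail=12;  out ∅∪∅=∅
  n9('daeae'): parent n8 fail=0; on 'e' 0 → fail=11;  out ∅∪∅=∅
  n17('baece'): parent n16 fail=12; on 'e' 12→1 → fail=2;  out ∅∪{0}={0}
  n10('daeaec'): parent n9 fail=11; on 'c' 11 → fail=12;  out {3}∪∅={3}
  n18('baecea'): parent n17 fail=2; on 'a' 2→11→0 → fail=0;  out {5}∪∅={5}

Text stream:
i=0 'b': node 0→4
i=1 'd': node 4→3 (fail-walked)  ** P1@[1:1]
i=2 'a': node 3→6
i=3 'e': node 6→7
i=4 'a': node 7→8
i=5 'e': node 8→9
i=6 'c': node 9→10  ** P3@[1:6]
i=7 'b': node 10→13 (fail-walked)  ** P4@[5:7],P6@[6:7]
i=8 'c': node 13→1 (fail-walked)
i=9 'b': node 1→19  ** P6@[8:9]
i=10 'e': node 19→11 (fail-walked)
i=11 'c': node 11→12
i=12 'e': node 12→2 (fail-walked)  ** P0@[11:12]
i=13 'a': node 2→0 (fail-walked)
i=14 'c': node 0→1
i=15 'b': node 1→19  ** P6@[14:15]
i=16 'a': node 19→14 (fail-walked)
i=17 'e': node 14→15
i=18 'c': node 15→16
i=19 'e': node 16→17  ** P0@[18:19]
i=20 'a': node 17→18  ** P5@[15:20]
i=21 'c': node 18→1 (fail-walked)
i=22 'e': node 1→2  ** P0@[21:22]
i=23 'e': node 2→11 (fail-walked)
i=24 'c': node 11→12
i=25 'b': node 12→13  ** P4@[23:25],P6@[24:25]
i=26 'd': node 13→3 (fail-walked)  ** P1@[26:26]
i=27 'd': node 3→3 (fail-walked)  ** P1@[27:27]
i=28 'a': node 3→6
i=29 'e': node 6→7
i=30 'a': node 7→8
i=31 'e': node 8→9
i=32 'c': node 9→10  ** P3@[27:32]
i=33 'a': node 10→0 (fail-walked)
i=34 'd': node 0→3  ** P1@[34:34]
i=35 'd': node 3→3 (fail-walked)  ** P1@[35:35]
i=36 'b': node 3→4 (fail-walked)
i=37 'a': node 4→14
i=38 'b': node 14→4 (fail-walked)
i=39 'd': node 4→3 (fail-walked)  ** P1@[39:39]
i=40 'b': node 3→4 (fail-walked)
i=41 'b': node 4→5  ** P2@[40:41]
i=42 'd': node 5→3 (fail-walked)  ** P1@[42:42]
i=43 'a': node 3→6
i=44 'e': node 6→7
i=45 'a': node 7→8
i=46 'e': node 8→9
i=47 'c': node 9→10  ** P3@[42:47]
i=48 'd': node 10→3 (fail-walked)  ** P1@[48:48]
i=49 'c': node 3→1 (fail-walked)
i=50 'b': node 1→19  ** P6@[49:50]
i=51 'c': node 19→1 (fail-walked)
i=52 'e': node 1→2  ** P0@[51:52]
i=53 'd': node 2→3 (fail-walked)  ** P1@[53:53]
i=54 'c': node 3→1 (fail-walked)
i=55 'd': node 1→3 (fail-walked)  ** P1@[55:55]
i=56 'b': node 3→4 (fail-walked)
i=57 'a': node 4→14
i=58 'e': node 14→15
i=59 'c': node 15→16
i=60 'e': node 16→17  ** P0@[59:60]
i=61 'a': node 17→18  ** P5@[56:61]
i=62 'b': node 18→4 (fail-walked)
i=63 'c': node 4→1 (fail-walked)
i=64 'b': node 1→19  ** P6@[63:64]
i=65 'b': node 19→5 (fail-walked)  ** P2@[64:65]
i=66 'b': node 5→5 (fail-walked)  ** P2@[65:66]
i=67 'b': node 5→5 (fail-walked)  ** P2@[66:67]

All matches (sorted): [[1,1],[6,3],[7,4],[7,6],[9,6],[12,0],[15,6],[19,0],[20,5],[22,0],[25,4],[25,6],[26,1],[27,1],[32,3],[34,1],[35,1],[39,1],[41,2],[42,1],[47,3],[48,1],[50,6],[52,0],[53,1],[55,1],[60,0],[61,5],[64,6],[65,2],[66,2],[67,2]]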